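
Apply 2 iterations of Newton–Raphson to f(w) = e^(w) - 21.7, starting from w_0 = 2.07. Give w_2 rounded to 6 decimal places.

3.289698

Newton update: w ← w − f(w)/f'(w).
f'(w) = e^(w)
w_0 = 2.070000: f = -13.775177, f' = 7.924823 → w_1 = 2.070000 - (-13.775177)/(7.924823) = 3.808231
w_1 = 3.808231: f = 23.370659, f' = 45.070659 → w_2 = 3.808231 - (23.370659)/(45.070659) = 3.289698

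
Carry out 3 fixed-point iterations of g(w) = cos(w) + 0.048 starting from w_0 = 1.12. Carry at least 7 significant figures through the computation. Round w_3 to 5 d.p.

w_1 = g(1.120000) = 0.483682
w_2 = g(0.483682) = 0.933288
w_3 = g(0.933288) = 0.643195

0.64319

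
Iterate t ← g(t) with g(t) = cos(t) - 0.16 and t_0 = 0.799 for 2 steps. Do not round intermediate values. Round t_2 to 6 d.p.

0.699030

t_1 = g(0.799000) = 0.537424
t_2 = g(0.537424) = 0.699030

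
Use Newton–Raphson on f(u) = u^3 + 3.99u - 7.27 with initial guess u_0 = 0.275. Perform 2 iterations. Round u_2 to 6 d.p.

1.360233

f'(u) = 3u^2 + 3.99
u_0 = 0.275000: f = -6.151953, f' = 4.216875 → u_1 = 0.275000 - (-6.151953)/(4.216875) = 1.733889
u_1 = 1.733889: f = 4.860933, f' = 13.009115 → u_2 = 1.733889 - (4.860933)/(13.009115) = 1.360233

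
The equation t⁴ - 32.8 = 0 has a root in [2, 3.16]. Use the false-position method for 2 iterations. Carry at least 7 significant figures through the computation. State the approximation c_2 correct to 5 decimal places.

False-position update: c = (a·f(b) − b·f(a))/(f(b) − f(a)); replace the endpoint whose sign matches f(c).
f(2.000000) = -16.800000, f(3.160000) = 66.912207
step 1: c = 2.232798, f(c) = -7.945936 < 0 → new bracket [2.232798, 3.160000]
step 2: c = 2.331217, f(c) = -3.265422 < 0 → new bracket [2.331217, 3.160000]

2.33122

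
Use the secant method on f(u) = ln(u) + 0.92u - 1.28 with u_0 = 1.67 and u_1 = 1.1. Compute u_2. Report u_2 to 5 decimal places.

1.20450

Secant update: u_(k+1) = u_k − f(u_k)·(u_k − u_(k-1))/(f(u_k) − f(u_(k-1))).
f(u_0) = 0.769224, f(u_1) = -0.172690
u_2 = 1.100000 - (-0.172690)·(1.100000 - 1.670000)/(-0.172690 - (0.769224)) = 1.204503; f(u_2) = 0.014211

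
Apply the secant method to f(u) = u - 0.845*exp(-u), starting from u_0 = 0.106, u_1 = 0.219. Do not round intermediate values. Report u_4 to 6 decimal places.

f(u_0) = -0.654014, f(u_1) = -0.459807
u_2 = 0.219000 - (-0.459807)·(0.219000 - 0.106000)/(-0.459807 - (-0.654014)) = 0.486540; f(u_2) = -0.032923
u_3 = 0.486540 - (-0.032923)·(0.486540 - 0.219000)/(-0.032923 - (-0.459807)) = 0.507174; f(u_3) = -0.001681
u_4 = 0.507174 - (-0.001681)·(0.507174 - 0.486540)/(-0.001681 - (-0.032923)) = 0.508284; f(u_4) = -0.000006

0.508284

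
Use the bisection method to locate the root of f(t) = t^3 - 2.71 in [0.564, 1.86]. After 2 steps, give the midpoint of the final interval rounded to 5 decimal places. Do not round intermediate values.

f(0.564000) = -2.530594, f(1.860000) = 3.724856 (opposite signs)
step 1: m = 1.212000, f(m) = -0.929640 < 0 → root in [1.212000, 1.860000]
step 2: m = 1.536000, f(m) = 0.913879 > 0 → root in [1.212000, 1.536000]
Midpoint of [1.212000, 1.536000] = 1.374000

1.37400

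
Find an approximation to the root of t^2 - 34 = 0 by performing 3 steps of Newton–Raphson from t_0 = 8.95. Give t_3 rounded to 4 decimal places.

f'(t) = 2t
t_0 = 8.950000: f = 46.102500, f' = 17.900000 → t_1 = 8.950000 - (46.102500)/(17.900000) = 6.374441
t_1 = 6.374441: f = 6.633502, f' = 12.748883 → t_2 = 6.374441 - (6.633502)/(12.748883) = 5.854121
t_2 = 5.854121: f = 0.270733, f' = 11.708242 → t_3 = 5.854121 - (0.270733)/(11.708242) = 5.830998

5.8310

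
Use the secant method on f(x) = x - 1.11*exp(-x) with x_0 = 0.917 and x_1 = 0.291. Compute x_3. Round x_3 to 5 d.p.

f(x_0) = 0.473315, f(x_1) = -0.538742
x_2 = 0.291000 - (-0.538742)·(0.291000 - 0.917000)/(-0.538742 - (0.473315)) = 0.624235; f(x_2) = 0.029640
x_3 = 0.624235 - (0.029640)·(0.624235 - 0.291000)/(0.029640 - (-0.538742)) = 0.606857; f(x_3) = 0.001840

0.60686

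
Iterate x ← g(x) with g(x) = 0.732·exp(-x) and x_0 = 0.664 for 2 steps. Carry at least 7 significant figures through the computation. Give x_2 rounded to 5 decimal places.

x_1 = g(0.664000) = 0.376825
x_2 = g(0.376825) = 0.502179

0.50218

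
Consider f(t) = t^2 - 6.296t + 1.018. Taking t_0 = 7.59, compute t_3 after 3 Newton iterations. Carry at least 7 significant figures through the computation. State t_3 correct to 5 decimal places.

Newton update: t ← t − f(t)/f'(t).
f'(t) = 2t - 6.296
t_0 = 7.590000: f = 10.839460, f' = 8.884000 → t_1 = 7.590000 - (10.839460)/(8.884000) = 6.369890
t_1 = 6.369890: f = 1.488669, f' = 6.443779 → t_2 = 6.369890 - (1.488669)/(6.443779) = 6.138865
t_2 = 6.138865: f = 0.053372, f' = 5.981731 → t_3 = 6.138865 - (0.053372)/(5.981731) = 6.129943

6.12994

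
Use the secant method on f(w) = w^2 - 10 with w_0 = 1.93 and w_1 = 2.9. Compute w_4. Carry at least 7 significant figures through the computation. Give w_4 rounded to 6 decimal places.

f(w_0) = -6.275100, f(w_1) = -1.590000
w_2 = 2.900000 - (-1.590000)·(2.900000 - 1.930000)/(-1.590000 - (-6.275100)) = 3.229193; f(w_2) = 0.427685
w_3 = 3.229193 - (0.427685)·(3.229193 - 2.900000)/(0.427685 - (-1.590000)) = 3.159414; f(w_3) = -0.018101
w_4 = 3.159414 - (-0.018101)·(3.159414 - 3.229193)/(-0.018101 - (0.427685)) = 3.162248; f(w_4) = -0.000190

3.162248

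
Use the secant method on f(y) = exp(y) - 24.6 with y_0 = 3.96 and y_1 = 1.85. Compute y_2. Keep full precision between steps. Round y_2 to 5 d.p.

2.68490

Secant update: y_(k+1) = y_k − f(y_k)·(y_k − y_(k-1))/(f(y_k) − f(y_(k-1))).
f(y_0) = 27.857326, f(y_1) = -18.240180
y_2 = 1.850000 - (-18.240180)·(1.850000 - 3.960000)/(-18.240180 - (27.857326)) = 2.684899; f(y_2) = -9.943273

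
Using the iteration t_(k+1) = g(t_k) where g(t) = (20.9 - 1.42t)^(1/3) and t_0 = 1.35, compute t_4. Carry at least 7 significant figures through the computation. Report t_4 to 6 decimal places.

2.582907

t_1 = g(1.350000) = 2.667606
t_2 = g(2.667606) = 2.576916
t_3 = g(2.576916) = 2.583364
t_4 = g(2.583364) = 2.582907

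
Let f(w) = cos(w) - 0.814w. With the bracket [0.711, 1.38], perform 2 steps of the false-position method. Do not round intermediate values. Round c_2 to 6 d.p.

0.828583

False-position update: c = (a·f(b) − b·f(a))/(f(b) − f(a)); replace the endpoint whose sign matches f(c).
f(0.711000) = 0.178956, f(1.380000) = -0.933679
step 1: c = 0.818602, f(c) = 0.016901 > 0 → new bracket [0.818602, 1.380000]
step 2: c = 0.828583, f(c) = 0.001454 > 0 → new bracket [0.828583, 1.380000]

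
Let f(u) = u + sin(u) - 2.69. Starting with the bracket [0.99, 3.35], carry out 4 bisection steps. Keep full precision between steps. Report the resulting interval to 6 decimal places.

f(0.990000) = -0.863974, f(3.350000) = 0.453098 (opposite signs)
step 1: m = 2.170000, f(m) = 0.305785 > 0 → root in [0.990000, 2.170000]
step 2: m = 1.580000, f(m) = -0.110042 < 0 → root in [1.580000, 2.170000]
step 3: m = 1.875000, f(m) = 0.139086 > 0 → root in [1.580000, 1.875000]
step 4: m = 1.727500, f(m) = 0.025247 > 0 → root in [1.580000, 1.727500]

[1.580000, 1.727500]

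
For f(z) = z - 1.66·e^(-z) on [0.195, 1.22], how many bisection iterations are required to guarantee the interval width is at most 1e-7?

24

Initial width b − a = 1.22 − 0.195 = 1.025000.
After n steps the width is (b−a)/2^n; need (b−a)/2^n ≤ 1e-7.
So n ≥ log₂(1.025000/1e-7) = log₂(10250000.0000) ≈ 23.2891.
Hence n = 24.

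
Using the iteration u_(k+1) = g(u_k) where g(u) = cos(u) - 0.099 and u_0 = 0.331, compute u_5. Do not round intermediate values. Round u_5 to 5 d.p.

u_1 = g(0.331000) = 0.846718
u_2 = g(0.846718) = 0.563445
u_3 = g(0.563445) = 0.746420
u_4 = g(0.746420) = 0.635124
u_5 = g(0.635124) = 0.705998

0.70600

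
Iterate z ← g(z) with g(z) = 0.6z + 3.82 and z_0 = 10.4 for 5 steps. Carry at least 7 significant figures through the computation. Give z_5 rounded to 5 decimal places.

z_1 = g(10.400000) = 10.060000
z_2 = g(10.060000) = 9.856000
z_3 = g(9.856000) = 9.733600
z_4 = g(9.733600) = 9.660160
z_5 = g(9.660160) = 9.616096

9.61610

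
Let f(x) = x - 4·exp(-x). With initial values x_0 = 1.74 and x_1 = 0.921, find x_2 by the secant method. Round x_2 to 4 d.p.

f(x_0) = 1.037918, f(x_1) = -0.671483
x_2 = 0.921000 - (-0.671483)·(0.921000 - 1.740000)/(-0.671483 - (1.037918)) = 1.242718; f(x_2) = 0.088322

1.2427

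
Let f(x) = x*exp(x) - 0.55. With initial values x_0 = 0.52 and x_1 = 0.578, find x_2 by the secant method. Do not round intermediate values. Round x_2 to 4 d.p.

0.3990

f(x_0) = 0.324654, f(x_1) = 0.480268
x_2 = 0.578000 - (0.480268)·(0.578000 - 0.520000)/(0.480268 - (0.324654)) = 0.398995; f(x_2) = 0.044633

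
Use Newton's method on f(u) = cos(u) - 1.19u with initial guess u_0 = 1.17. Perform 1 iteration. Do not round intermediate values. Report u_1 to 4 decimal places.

0.6952

f'(u) = -sin(u) - 1.19
u_0 = 1.170000: f = -1.002148, f' = -2.110751 → u_1 = 1.170000 - (-1.002148)/(-2.110751) = 0.695217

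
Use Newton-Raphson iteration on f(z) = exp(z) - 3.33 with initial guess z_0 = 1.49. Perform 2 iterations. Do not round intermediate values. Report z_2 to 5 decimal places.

1.20367

f'(z) = exp(z)
z_0 = 1.490000: f = 1.107096, f' = 4.437096 → z_1 = 1.490000 - (1.107096)/(4.437096) = 1.240491
z_1 = 1.240491: f = 0.127310, f' = 3.457310 → z_2 = 1.240491 - (0.127310)/(3.457310) = 1.203667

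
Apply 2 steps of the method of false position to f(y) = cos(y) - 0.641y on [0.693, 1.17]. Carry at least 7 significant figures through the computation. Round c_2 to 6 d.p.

0.930682

False-position update: c = (a·f(b) − b·f(a))/(f(b) − f(a)); replace the endpoint whose sign matches f(c).
f(0.693000) = 0.325120, f(1.170000) = -0.359818
step 1: c = 0.919418, f(c) = 0.016936 > 0 → new bracket [0.919418, 1.170000]
step 2: c = 0.930682, f(c) = 0.000719 > 0 → new bracket [0.930682, 1.170000]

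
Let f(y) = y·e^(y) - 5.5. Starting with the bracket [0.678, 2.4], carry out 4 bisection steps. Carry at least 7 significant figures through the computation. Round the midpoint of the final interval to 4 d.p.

1.3776

f(0.678000) = -4.164385, f(2.400000) = 20.955623 (opposite signs)
step 1: m = 1.539000, f(m) = 1.671629 > 0 → root in [0.678000, 1.539000]
step 2: m = 1.108500, f(m) = -2.141455 < 0 → root in [1.108500, 1.539000]
step 3: m = 1.323750, f(m) = -0.526028 < 0 → root in [1.323750, 1.539000]
step 4: m = 1.431375, f(m) = 0.489515 > 0 → root in [1.323750, 1.431375]
Midpoint of [1.323750, 1.431375] = 1.377563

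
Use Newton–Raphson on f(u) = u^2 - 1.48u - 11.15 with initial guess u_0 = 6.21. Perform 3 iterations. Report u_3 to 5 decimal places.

4.16023

Newton update: u ← u − f(u)/f'(u).
f'(u) = 2u - 1.48
u_0 = 6.210000: f = 18.223300, f' = 10.940000 → u_1 = 6.210000 - (18.223300)/(10.940000) = 4.544250
u_1 = 4.544250: f = 2.774722, f' = 7.608501 → u_2 = 4.544250 - (2.774722)/(7.608501) = 4.179563
u_2 = 4.179563: f = 0.132997, f' = 6.879127 → u_3 = 4.179563 - (0.132997)/(6.879127) = 4.160230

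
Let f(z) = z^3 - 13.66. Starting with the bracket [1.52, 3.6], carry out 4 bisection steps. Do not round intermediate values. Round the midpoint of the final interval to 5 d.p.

2.36500

f(1.520000) = -10.148192, f(3.600000) = 32.996000 (opposite signs)
step 1: m = 2.560000, f(m) = 3.117216 > 0 → root in [1.520000, 2.560000]
step 2: m = 2.040000, f(m) = -5.170336 < 0 → root in [2.040000, 2.560000]
step 3: m = 2.300000, f(m) = -1.493000 < 0 → root in [2.300000, 2.560000]
step 4: m = 2.430000, f(m) = 0.688907 > 0 → root in [2.300000, 2.430000]
Midpoint of [2.300000, 2.430000] = 2.365000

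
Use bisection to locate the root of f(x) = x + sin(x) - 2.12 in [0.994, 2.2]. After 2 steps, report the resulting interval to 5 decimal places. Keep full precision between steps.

[0.99400, 1.29550]

f(0.994000) = -0.287786, f(2.200000) = 0.888496 (opposite signs)
step 1: m = 1.597000, f(m) = 0.476657 > 0 → root in [0.994000, 1.597000]
step 2: m = 1.295500, f(m) = 0.137845 > 0 → root in [0.994000, 1.295500]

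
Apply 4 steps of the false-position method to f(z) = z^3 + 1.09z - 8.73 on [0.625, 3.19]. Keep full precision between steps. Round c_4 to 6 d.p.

f(0.625000) = -7.804609, f(3.190000) = 27.208859
step 1: c = 1.196746, f(c) = -5.711564 < 0 → new bracket [1.196746, 3.190000]
step 2: c = 1.542568, f(c) = -3.378035 < 0 → new bracket [1.542568, 3.190000]
step 3: c = 1.724511, f(c) = -1.721690 < 0 → new bracket [1.724511, 3.190000]
step 4: c = 1.811724, f(c) = -0.808516 < 0 → new bracket [1.811724, 3.190000]

1.811724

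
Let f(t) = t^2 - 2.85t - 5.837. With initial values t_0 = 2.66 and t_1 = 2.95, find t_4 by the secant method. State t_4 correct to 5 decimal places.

f(t_0) = -6.342400, f(t_1) = -5.542000
t_2 = 2.950000 - (-5.542000)·(2.950000 - 2.660000)/(-5.542000 - (-6.342400)) = 4.957971; f(t_2) = 4.614259
t_3 = 4.957971 - (4.614259)·(4.957971 - 2.950000)/(4.614259 - (-5.542000)) = 4.045696; f(t_3) = -0.999576
t_4 = 4.045696 - (-0.999576)·(4.045696 - 4.957971)/(-0.999576 - (4.614259)) = 4.208132; f(t_4) = -0.121801

4.20813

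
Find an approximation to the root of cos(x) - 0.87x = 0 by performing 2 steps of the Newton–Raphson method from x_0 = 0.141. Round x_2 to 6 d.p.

f'(x) = -sin(x) - 0.87
x_0 = 0.141000: f = 0.867406, f' = -1.010533 → x_1 = 0.141000 - (0.867406)/(-1.010533) = 0.999365
x_1 = 0.999365: f = -0.328610, f' = -1.711127 → x_2 = 0.999365 - (-0.328610)/(-1.711127) = 0.807321

0.807321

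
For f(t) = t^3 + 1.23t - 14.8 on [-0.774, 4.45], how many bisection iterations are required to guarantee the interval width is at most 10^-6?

Initial width b − a = 4.45 − -0.774 = 5.224000.
After n steps the width is (b−a)/2^n; need (b−a)/2^n ≤ 10^-6.
So n ≥ log₂(5.224000/10^-6) = log₂(5224000.0000) ≈ 22.3167.
Hence n = 23.

23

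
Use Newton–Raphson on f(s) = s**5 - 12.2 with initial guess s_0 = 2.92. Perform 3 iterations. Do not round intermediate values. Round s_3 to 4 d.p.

1.7394

Newton update: s ← s − f(s)/f'(s).
f'(s) = 5s**4
s_0 = 2.920000: f = 200.082531, f' = 363.497485 → s_1 = 2.920000 - (200.082531)/(363.497485) = 2.369563
s_1 = 2.369563: f = 62.503531, f' = 157.631465 → s_2 = 2.369563 - (62.503531)/(157.631465) = 1.973046
s_2 = 1.973046: f = 17.701021, f' = 75.773757 → s_3 = 1.973046 - (17.701021)/(75.773757) = 1.739442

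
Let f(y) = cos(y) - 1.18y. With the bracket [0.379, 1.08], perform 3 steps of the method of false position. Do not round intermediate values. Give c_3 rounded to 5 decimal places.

0.66610

False-position update: c = (a·f(b) − b·f(a))/(f(b) − f(a)); replace the endpoint whose sign matches f(c).
f(0.379000) = 0.481815, f(1.080000) = -0.803072
step 1: c = 0.641865, f(c) = 0.043579 > 0 → new bracket [0.641865, 1.080000]
step 2: c = 0.664417, f(c) = 0.003264 > 0 → new bracket [0.664417, 1.080000]
step 3: c = 0.666099, f(c) = 0.000241 > 0 → new bracket [0.666099, 1.080000]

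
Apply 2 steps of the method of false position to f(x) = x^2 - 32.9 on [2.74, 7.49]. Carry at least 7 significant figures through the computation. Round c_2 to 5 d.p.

5.66497

f(2.740000) = -25.392400, f(7.490000) = 23.200100
step 1: c = 5.222151, f(c) = -5.629144 < 0 → new bracket [5.222151, 7.490000]
step 2: c = 5.664967, f(c) = -0.808154 < 0 → new bracket [5.664967, 7.490000]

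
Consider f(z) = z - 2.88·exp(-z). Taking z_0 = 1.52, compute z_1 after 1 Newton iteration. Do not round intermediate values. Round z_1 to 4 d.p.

0.9739

f'(z) = 1 + 2.88·exp(-z)
z_0 = 1.520000: f = 0.890110, f' = 1.629890 → z_1 = 1.520000 - (0.890110)/(1.629890) = 0.973884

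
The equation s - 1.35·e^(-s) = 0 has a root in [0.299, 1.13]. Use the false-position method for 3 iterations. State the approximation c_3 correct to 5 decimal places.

0.68257

False-position update: c = (a·f(b) − b·f(a))/(f(b) − f(a)); replace the endpoint whose sign matches f(c).
f(0.299000) = -0.702105, f(1.130000) = 0.693905
step 1: c = 0.716941, f(c) = 0.057812 > 0 → new bracket [0.299000, 0.716941]
step 2: c = 0.685145, f(c) = 0.004722 > 0 → new bracket [0.299000, 0.685145]
step 3: c = 0.682565, f(c) = 0.000385 > 0 → new bracket [0.299000, 0.682565]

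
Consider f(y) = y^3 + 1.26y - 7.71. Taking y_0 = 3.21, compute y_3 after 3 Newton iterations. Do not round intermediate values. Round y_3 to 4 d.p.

1.7690

Newton update: y ← y − f(y)/f'(y).
f'(y) = 3y^2 + 1.26
y_0 = 3.210000: f = 29.410761, f' = 32.172300 → y_1 = 3.210000 - (29.410761)/(32.172300) = 2.295836
y_1 = 2.295836: f = 7.283789, f' = 17.072588 → y_2 = 2.295836 - (7.283789)/(17.072588) = 1.869199
y_2 = 1.869199: f = 1.175999, f' = 11.741720 → y_3 = 1.869199 - (1.175999)/(11.741720) = 1.769044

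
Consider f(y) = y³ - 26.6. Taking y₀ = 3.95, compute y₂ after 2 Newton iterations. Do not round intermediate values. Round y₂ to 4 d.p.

2.9994

Newton update: y ← y − f(y)/f'(y).
f'(y) = 3y²
y_0 = 3.950000: f = 35.029875, f' = 46.807500 → y_1 = 3.950000 - (35.029875)/(46.807500) = 3.201618
y_1 = 3.201618: f = 6.217740, f' = 30.751080 → y_2 = 3.201618 - (6.217740)/(30.751080) = 2.999422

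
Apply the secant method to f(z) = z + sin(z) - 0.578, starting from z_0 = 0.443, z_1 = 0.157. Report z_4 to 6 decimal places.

f(z_0) = 0.293652, f(z_1) = -0.264644
z_2 = 0.157000 - (-0.264644)·(0.157000 - 0.443000)/(-0.264644 - (0.293652)) = 0.292570; f(z_2) = 0.002984
z_3 = 0.292570 - (0.002984)·(0.292570 - 0.157000)/(0.002984 - (-0.264644)) = 0.291058; f(z_3) = 0.000025
z_4 = 0.291058 - (0.000025)·(0.291058 - 0.292570)/(0.000025 - (0.002984)) = 0.291046; f(z_4) = -0.000000

0.291046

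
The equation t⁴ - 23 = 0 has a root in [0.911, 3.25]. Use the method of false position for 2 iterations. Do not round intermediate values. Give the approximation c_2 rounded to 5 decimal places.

f(0.911000) = -22.311231, f(3.250000) = 88.566406
step 1: c = 1.381663, f(c) = -19.355750 < 0 → new bracket [1.381663, 3.250000]
step 2: c = 1.716747, f(c) = -14.313883 < 0 → new bracket [1.716747, 3.250000]

1.71675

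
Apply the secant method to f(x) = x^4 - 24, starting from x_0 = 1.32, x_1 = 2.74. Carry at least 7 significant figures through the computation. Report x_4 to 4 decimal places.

f(x_0) = -20.964042, f(x_1) = 32.364058
x_2 = 2.740000 - (32.364058)·(2.740000 - 1.320000)/(32.364058 - (-20.964042)) = 1.878222; f(x_2) = -11.555196
x_3 = 1.878222 - (-11.555196)·(1.878222 - 2.740000)/(-11.555196 - (32.364058)) = 2.104957; f(x_3) = -4.367626
x_4 = 2.104957 - (-4.367626)·(2.104957 - 1.878222)/(-4.367626 - (-11.555196)) = 2.242735; f(x_4) = 1.299505

2.2427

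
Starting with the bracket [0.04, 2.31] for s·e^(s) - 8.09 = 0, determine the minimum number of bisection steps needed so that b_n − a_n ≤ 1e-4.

15

Initial width b − a = 2.31 − 0.04 = 2.270000.
After n steps the width is (b−a)/2^n; need (b−a)/2^n ≤ 1e-4.
So n ≥ log₂(2.270000/1e-4) = log₂(22700.0000) ≈ 14.4704.
Hence n = 15.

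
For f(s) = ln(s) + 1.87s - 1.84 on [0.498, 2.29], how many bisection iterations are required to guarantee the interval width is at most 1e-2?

Initial width b − a = 2.29 − 0.498 = 1.792000.
After n steps the width is (b−a)/2^n; need (b−a)/2^n ≤ 1e-2.
So n ≥ log₂(1.792000/1e-2) = log₂(179.2000) ≈ 7.4854.
Hence n = 8.

8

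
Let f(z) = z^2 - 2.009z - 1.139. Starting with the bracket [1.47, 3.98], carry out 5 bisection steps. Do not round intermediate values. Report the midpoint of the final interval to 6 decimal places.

f(1.470000) = -1.931330, f(3.980000) = 6.705580 (opposite signs)
step 1: m = 2.725000, f(m) = 0.812100 > 0 → root in [1.470000, 2.725000]
step 2: m = 2.097500, f(m) = -0.953371 < 0 → root in [2.097500, 2.725000]
step 3: m = 2.411250, f(m) = -0.169075 < 0 → root in [2.411250, 2.725000]
step 4: m = 2.568125, f(m) = 0.296903 > 0 → root in [2.411250, 2.568125]
step 5: m = 2.489688, f(m) = 0.057762 > 0 → root in [2.411250, 2.489688]
Midpoint of [2.411250, 2.489688] = 2.450469

2.450469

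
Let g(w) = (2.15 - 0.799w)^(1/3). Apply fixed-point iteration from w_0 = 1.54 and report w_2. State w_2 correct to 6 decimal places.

w_1 = g(1.540000) = 0.972427
w_2 = g(0.972427) = 1.111459

1.111459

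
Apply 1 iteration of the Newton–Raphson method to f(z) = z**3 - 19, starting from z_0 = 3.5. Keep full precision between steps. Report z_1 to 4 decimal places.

2.8503

Newton update: z ← z − f(z)/f'(z).
f'(z) = 3z**2
z_0 = 3.500000: f = 23.875000, f' = 36.750000 → z_1 = 3.500000 - (23.875000)/(36.750000) = 2.850340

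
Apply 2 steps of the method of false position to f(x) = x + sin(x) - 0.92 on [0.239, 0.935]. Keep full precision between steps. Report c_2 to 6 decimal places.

0.468822

False-position update: c = (a·f(b) − b·f(a))/(f(b) − f(a)); replace the endpoint whose sign matches f(c).
f(0.239000) = -0.444269, f(0.935000) = 0.819599
step 1: c = 0.483655, f(c) = 0.028672 > 0 → new bracket [0.239000, 0.483655]
step 2: c = 0.468822, f(c) = 0.000658 > 0 → new bracket [0.239000, 0.468822]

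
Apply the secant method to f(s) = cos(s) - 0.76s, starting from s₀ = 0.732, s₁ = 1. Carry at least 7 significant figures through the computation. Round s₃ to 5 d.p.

0.85913

f(s_0) = 0.187519, f(s_1) = -0.219698
s_2 = 1.000000 - (-0.219698)·(1.000000 - 0.732000)/(-0.219698 - (0.187519)) = 0.855411; f(s_2) = 0.005796
s_3 = 0.855411 - (0.005796)·(0.855411 - 1.000000)/(0.005796 - (-0.219698)) = 0.859127; f(s_3) = 0.000162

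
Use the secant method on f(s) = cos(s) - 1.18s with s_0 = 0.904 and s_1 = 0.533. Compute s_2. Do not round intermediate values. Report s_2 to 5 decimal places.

f(s_0) = -0.448248, f(s_1) = 0.232347
s_2 = 0.533000 - (0.232347)·(0.533000 - 0.904000)/(0.232347 - (-0.448248)) = 0.659655; f(s_2) = 0.011811

0.65965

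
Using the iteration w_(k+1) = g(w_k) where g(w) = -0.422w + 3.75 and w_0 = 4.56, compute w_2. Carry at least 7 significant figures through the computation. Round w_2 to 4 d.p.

2.9796

w_1 = g(4.560000) = 1.825680
w_2 = g(1.825680) = 2.979563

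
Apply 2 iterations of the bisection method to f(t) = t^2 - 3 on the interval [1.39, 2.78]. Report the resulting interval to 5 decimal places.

f(1.390000) = -1.067900, f(2.780000) = 4.728400 (opposite signs)
step 1: m = 2.085000, f(m) = 1.347225 > 0 → root in [1.390000, 2.085000]
step 2: m = 1.737500, f(m) = 0.018906 > 0 → root in [1.390000, 1.737500]

[1.39000, 1.73750]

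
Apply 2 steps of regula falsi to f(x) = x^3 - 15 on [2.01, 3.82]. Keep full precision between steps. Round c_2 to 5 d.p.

2.38685

False-position update: c = (a·f(b) − b·f(a))/(f(b) − f(a)); replace the endpoint whose sign matches f(c).
f(2.010000) = -6.879399, f(3.820000) = 40.742968
step 1: c = 2.271468, f(c) = -3.280213 < 0 → new bracket [2.271468, 3.820000]
step 2: c = 2.386850, f(c) = -1.401981 < 0 → new bracket [2.386850, 3.820000]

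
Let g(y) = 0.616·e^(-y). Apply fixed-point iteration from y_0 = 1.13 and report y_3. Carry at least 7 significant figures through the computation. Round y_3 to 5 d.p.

y_1 = g(1.130000) = 0.198988
y_2 = g(0.198988) = 0.504849
y_3 = g(0.504849) = 0.371816

0.37182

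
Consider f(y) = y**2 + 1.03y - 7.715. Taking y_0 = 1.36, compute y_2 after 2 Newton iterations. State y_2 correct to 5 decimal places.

2.31937

f'(y) = 2y + 1.03
y_0 = 1.360000: f = -4.464600, f' = 3.750000 → y_1 = 1.360000 - (-4.464600)/(3.750000) = 2.550560
y_1 = 2.550560: f = 1.417433, f' = 6.131120 → y_2 = 2.550560 - (1.417433)/(6.131120) = 2.319373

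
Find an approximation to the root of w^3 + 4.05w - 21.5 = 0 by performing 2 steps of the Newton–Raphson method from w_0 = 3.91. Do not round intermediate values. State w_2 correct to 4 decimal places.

f'(w) = 3w^2 + 4.05
w_0 = 3.910000: f = 54.111971, f' = 49.914300 → w_1 = 3.910000 - (54.111971)/(49.914300) = 2.825902
w_1 = 2.825902: f = 12.511783, f' = 28.007174 → w_2 = 2.825902 - (12.511783)/(28.007174) = 2.379167

2.3792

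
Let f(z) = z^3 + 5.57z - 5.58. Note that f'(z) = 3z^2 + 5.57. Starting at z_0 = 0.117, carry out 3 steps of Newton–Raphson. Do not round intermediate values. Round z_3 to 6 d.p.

0.879617

z_0 = 0.117000: f = -4.926708, f' = 5.611067 → z_1 = 0.117000 - (-4.926708)/(5.611067) = 0.995034
z_1 = 0.995034: f = 0.947516, f' = 8.540279 → z_2 = 0.995034 - (0.947516)/(8.540279) = 0.884087
z_2 = 0.884087: f = 0.035379, f' = 7.914831 → z_3 = 0.884087 - (0.035379)/(7.914831) = 0.879617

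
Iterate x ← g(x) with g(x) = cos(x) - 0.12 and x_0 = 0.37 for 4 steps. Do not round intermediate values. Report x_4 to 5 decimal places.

x_1 = g(0.370000) = 0.812327
x_2 = g(0.812327) = 0.567811
x_3 = g(0.567811) = 0.723080
x_4 = g(0.723080) = 0.629771

0.62977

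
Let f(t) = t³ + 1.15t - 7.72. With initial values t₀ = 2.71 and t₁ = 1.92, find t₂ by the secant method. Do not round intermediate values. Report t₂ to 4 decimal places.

f(t_0) = 15.299011, f(t_1) = 1.565888
t_2 = 1.920000 - (1.565888)·(1.920000 - 2.710000)/(1.565888 - (15.299011)) = 1.829922; f(t_2) = 0.512114

1.8299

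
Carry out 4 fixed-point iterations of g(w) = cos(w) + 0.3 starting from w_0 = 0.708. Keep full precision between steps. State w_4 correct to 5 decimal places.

w_1 = g(0.708000) = 1.059664
w_2 = g(1.059664) = 0.789165
w_3 = g(0.789165) = 1.004438
w_4 = g(1.004438) = 0.836562

0.83656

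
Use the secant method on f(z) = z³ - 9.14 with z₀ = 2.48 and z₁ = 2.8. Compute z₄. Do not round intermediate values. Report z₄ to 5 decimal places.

2.09198

f(z_0) = 6.112992, f(z_1) = 12.812000
z_2 = 2.800000 - (12.812000)·(2.800000 - 2.480000)/(12.812000 - (6.112992)) = 2.187993; f(z_2) = 1.334608
z_3 = 2.187993 - (1.334608)·(2.187993 - 2.800000)/(1.334608 - (12.812000)) = 2.116828; f(z_3) = 0.345422
z_4 = 2.116828 - (0.345422)·(2.116828 - 2.187993)/(0.345422 - (1.334608)) = 2.091977; f(z_4) = 0.015263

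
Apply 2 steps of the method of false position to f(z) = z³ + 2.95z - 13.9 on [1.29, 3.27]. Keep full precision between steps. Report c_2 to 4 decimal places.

f(1.290000) = -7.947811, f(3.270000) = 30.712283
step 1: c = 1.697052, f(c) = -4.006212 < 0 → new bracket [1.697052, 3.270000]
step 2: c = 1.878556, f(c) = -1.728881 < 0 → new bracket [1.878556, 3.270000]

1.8786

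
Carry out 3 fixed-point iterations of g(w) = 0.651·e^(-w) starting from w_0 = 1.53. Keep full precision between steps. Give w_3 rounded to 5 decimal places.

0.36985

w_1 = g(1.530000) = 0.140965
w_2 = g(0.140965) = 0.565406
w_3 = g(0.565406) = 0.369852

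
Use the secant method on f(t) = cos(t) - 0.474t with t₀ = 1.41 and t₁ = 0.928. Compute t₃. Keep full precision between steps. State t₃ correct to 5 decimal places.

f(t_0) = -0.508236, f(t_1) = 0.159564
t_2 = 0.928000 - (0.159564)·(0.928000 - 1.410000)/(0.159564 - (-0.508236)) = 1.043169; f(t_2) = 0.009023
t_3 = 1.043169 - (0.009023)·(1.043169 - 0.928000)/(0.009023 - (0.159564)) = 1.050072; f(t_3) = -0.000225

1.05007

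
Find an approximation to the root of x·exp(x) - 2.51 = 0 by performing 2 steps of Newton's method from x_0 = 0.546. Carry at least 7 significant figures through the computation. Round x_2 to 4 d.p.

0.9809

f'(x) = (x + 1)·exp(x)
x_0 = 0.546000: f = -1.567422, f' = 2.668912 → x_1 = 0.546000 - (-1.567422)/(2.668912) = 1.133289
x_1 = 1.133289: f = 1.009829, f' = 6.625682 → x_2 = 1.133289 - (1.009829)/(6.625682) = 0.980877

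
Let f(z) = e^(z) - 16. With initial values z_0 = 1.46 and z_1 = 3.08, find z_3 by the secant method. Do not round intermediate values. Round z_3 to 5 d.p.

f(z_0) = -11.694040, f(z_1) = 5.758402
z_2 = 3.080000 - (5.758402)·(3.080000 - 1.460000)/(5.758402 - (-11.694040)) = 2.545484; f(z_2) = -3.250604
z_3 = 2.545484 - (-3.250604)·(2.545484 - 3.080000)/(-3.250604 - (5.758402)) = 2.738346; f(z_3) = -0.538602

2.73835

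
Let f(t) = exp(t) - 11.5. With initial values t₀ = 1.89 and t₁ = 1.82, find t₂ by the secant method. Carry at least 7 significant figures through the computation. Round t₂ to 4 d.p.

f(t_0) = -4.880631, f(t_1) = -5.328142
t_2 = 1.820000 - (-5.328142)·(1.820000 - 1.890000)/(-5.328142 - (-4.880631)) = 2.653433; f(t_2) = 2.702717

2.6534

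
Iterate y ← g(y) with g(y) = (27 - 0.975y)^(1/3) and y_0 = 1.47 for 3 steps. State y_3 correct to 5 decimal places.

y_1 = g(1.470000) = 2.945949
y_2 = g(2.945949) = 2.889606
y_3 = g(2.889606) = 2.891797

2.89180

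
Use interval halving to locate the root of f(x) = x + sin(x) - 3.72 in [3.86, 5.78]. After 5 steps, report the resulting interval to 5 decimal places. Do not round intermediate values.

[4.70000, 4.76000]

f(3.860000) = -0.518186, f(5.780000) = 1.577782 (opposite signs)
step 1: m = 4.820000, f(m) = 0.105784 > 0 → root in [3.860000, 4.820000]
step 2: m = 4.340000, f(m) = -0.311461 < 0 → root in [4.340000, 4.820000]
step 3: m = 4.580000, f(m) = -0.131249 < 0 → root in [4.580000, 4.820000]
step 4: m = 4.700000, f(m) = -0.019923 < 0 → root in [4.700000, 4.820000]
step 5: m = 4.760000, f(m) = 0.041133 > 0 → root in [4.700000, 4.760000]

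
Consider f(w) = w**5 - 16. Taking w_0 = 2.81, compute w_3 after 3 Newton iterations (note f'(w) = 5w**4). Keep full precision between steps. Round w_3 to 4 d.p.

w_0 = 2.810000: f = 159.198991, f' = 311.741976 → w_1 = 2.810000 - (159.198991)/(311.741976) = 2.299324
w_1 = 2.299324: f = 48.268969, f' = 139.756195 → w_2 = 2.299324 - (48.268969)/(139.756195) = 1.953945
w_2 = 1.953945: f = 12.481399, f' = 72.881795 → w_3 = 1.953945 - (12.481399)/(72.881795) = 1.782689

1.7827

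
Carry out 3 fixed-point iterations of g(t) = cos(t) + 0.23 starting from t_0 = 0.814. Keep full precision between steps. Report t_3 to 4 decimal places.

t_1 = g(0.814000) = 0.916596
t_2 = g(0.916596) = 0.838525
t_3 = g(0.838525) = 0.898560

0.8986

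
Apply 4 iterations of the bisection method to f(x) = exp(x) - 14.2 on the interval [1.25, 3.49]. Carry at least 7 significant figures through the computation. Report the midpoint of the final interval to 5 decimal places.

2.72000

f(1.250000) = -10.709657, f(3.490000) = 18.585948 (opposite signs)
step 1: m = 2.370000, f(m) = -3.502608 < 0 → root in [2.370000, 3.490000]
step 2: m = 2.930000, f(m) = 4.527630 > 0 → root in [2.370000, 2.930000]
step 3: m = 2.650000, f(m) = -0.045961 < 0 → root in [2.650000, 2.930000]
step 4: m = 2.790000, f(m) = 2.081020 > 0 → root in [2.650000, 2.790000]
Midpoint of [2.650000, 2.790000] = 2.720000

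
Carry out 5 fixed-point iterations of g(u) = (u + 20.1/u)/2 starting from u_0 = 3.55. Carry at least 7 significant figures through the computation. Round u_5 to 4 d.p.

4.4833

u_1 = g(3.550000) = 4.605986
u_2 = g(4.605986) = 4.484936
u_3 = g(4.484936) = 4.483303
u_4 = g(4.483303) = 4.483302
u_5 = g(4.483302) = 4.483302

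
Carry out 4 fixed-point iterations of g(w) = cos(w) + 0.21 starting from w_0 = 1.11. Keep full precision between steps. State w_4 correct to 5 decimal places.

w_1 = g(1.110000) = 0.654662
w_2 = g(0.654662) = 1.003254
w_3 = g(1.003254) = 0.747561
w_4 = g(0.747561) = 0.943349

0.94335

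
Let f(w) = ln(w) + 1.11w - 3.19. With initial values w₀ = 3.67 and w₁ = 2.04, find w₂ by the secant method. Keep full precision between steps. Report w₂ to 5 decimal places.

2.18463

Secant update: w_(k+1) = w_k − f(w_k)·(w_k − w_(k-1))/(f(w_k) − f(w_(k-1))).
f(w_0) = 2.183892, f(w_1) = -0.212650
w_2 = 2.040000 - (-0.212650)·(2.040000 - 3.670000)/(-0.212650 - (2.183892)) = 2.184633; f(w_2) = 0.016391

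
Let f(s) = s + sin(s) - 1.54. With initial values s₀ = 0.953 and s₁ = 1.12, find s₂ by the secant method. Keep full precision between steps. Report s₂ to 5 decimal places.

0.80177

f(s_0) = 0.228157, f(s_1) = 0.480100
s_2 = 1.120000 - (0.480100)·(1.120000 - 0.953000)/(0.480100 - (0.228157)) = 0.801767; f(s_2) = -0.019647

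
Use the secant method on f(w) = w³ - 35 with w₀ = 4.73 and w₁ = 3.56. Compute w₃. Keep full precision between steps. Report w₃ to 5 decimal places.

Secant update: w_(k+1) = w_k − f(w_k)·(w_k − w_(k-1))/(f(w_k) − f(w_(k-1))).
f(w_0) = 70.823817, f(w_1) = 10.118016
w_2 = 3.560000 - (10.118016)·(3.560000 - 4.730000)/(10.118016 - (70.823817)) = 3.364993; f(w_2) = 3.102402
w_3 = 3.364993 - (3.102402)·(3.364993 - 3.560000)/(3.102402 - (10.118016)) = 3.278758; f(w_3) = 0.247471

3.27876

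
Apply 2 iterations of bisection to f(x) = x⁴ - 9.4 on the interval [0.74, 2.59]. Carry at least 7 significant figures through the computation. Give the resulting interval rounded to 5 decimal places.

f(0.740000) = -9.100134, f(2.590000) = 35.598606 (opposite signs)
step 1: m = 1.665000, f(m) = -1.714769 < 0 → root in [1.665000, 2.590000]
step 2: m = 2.127500, f(m) = 11.086996 > 0 → root in [1.665000, 2.127500]

[1.66500, 2.12750]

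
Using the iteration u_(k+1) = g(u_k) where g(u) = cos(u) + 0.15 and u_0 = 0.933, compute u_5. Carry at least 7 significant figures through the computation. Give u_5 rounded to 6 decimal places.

u_1 = g(0.933000) = 0.745426
u_2 = g(0.745426) = 0.884799
u_3 = g(0.884799) = 0.783445
u_4 = g(0.783445) = 0.858486
u_5 = g(0.858486) = 0.803584

0.803584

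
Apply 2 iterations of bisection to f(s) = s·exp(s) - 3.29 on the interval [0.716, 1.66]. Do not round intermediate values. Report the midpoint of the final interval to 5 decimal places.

f(0.716000) = -1.824898, f(1.660000) = 5.440456 (opposite signs)
step 1: m = 1.188000, f(m) = 0.607250 > 0 → root in [0.716000, 1.188000]
step 2: m = 0.952000, f(m) = -0.823476 < 0 → root in [0.952000, 1.188000]
Midpoint of [0.952000, 1.188000] = 1.070000

1.07000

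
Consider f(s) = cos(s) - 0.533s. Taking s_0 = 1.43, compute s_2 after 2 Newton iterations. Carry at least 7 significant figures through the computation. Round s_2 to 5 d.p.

1.00536

f'(s) = -sin(s) - 0.533
s_0 = 1.430000: f = -0.621858, f' = -1.523105 → s_1 = 1.430000 - (-0.621858)/(-1.523105) = 1.021717
s_1 = 1.021717: f = -0.022672, f' = -1.386005 → s_2 = 1.021717 - (-0.022672)/(-1.386005) = 1.005358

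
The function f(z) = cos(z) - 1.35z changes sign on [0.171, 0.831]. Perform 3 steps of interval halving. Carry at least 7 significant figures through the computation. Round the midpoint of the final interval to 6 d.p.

0.624750

f(0.171000) = 0.754565, f(0.831000) = -0.447713 (opposite signs)
step 1: m = 0.501000, f(m) = 0.200753 > 0 → root in [0.501000, 0.831000]
step 2: m = 0.666000, f(m) = -0.112801 < 0 → root in [0.501000, 0.666000]
step 3: m = 0.583500, f(m) = 0.046814 > 0 → root in [0.583500, 0.666000]
Midpoint of [0.583500, 0.666000] = 0.624750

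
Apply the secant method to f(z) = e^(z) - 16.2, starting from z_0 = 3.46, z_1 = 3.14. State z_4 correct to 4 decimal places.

2.7858

f(z_0) = 15.616977, f(z_1) = 6.903867
z_2 = 3.140000 - (6.903867)·(3.140000 - 3.460000)/(6.903867 - (15.616977)) = 2.886447; f(z_2) = 1.729488
z_3 = 2.886447 - (1.729488)·(2.886447 - 3.140000)/(1.729488 - (6.903867)) = 2.801699; f(z_3) = 0.272609
z_4 = 2.801699 - (0.272609)·(2.801699 - 2.886447)/(0.272609 - (1.729488)) = 2.785841; f(z_4) = 0.013449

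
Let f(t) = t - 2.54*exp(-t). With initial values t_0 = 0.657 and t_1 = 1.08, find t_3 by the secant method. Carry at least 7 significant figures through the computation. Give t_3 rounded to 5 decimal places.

0.96613

f(t_0) = -0.659747, f(t_1) = 0.217427
t_2 = 1.080000 - (0.217427)·(1.080000 - 0.657000)/(0.217427 - (-0.659747)) = 0.975150; f(t_2) = 0.017225
t_3 = 0.975150 - (0.017225)·(0.975150 - 1.080000)/(0.017225 - (0.217427)) = 0.966129; f(t_3) = -0.000477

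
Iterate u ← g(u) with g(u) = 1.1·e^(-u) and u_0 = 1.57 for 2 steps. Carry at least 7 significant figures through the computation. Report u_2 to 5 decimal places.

0.87499

u_1 = g(1.570000) = 0.228850
u_2 = g(0.228850) = 0.874993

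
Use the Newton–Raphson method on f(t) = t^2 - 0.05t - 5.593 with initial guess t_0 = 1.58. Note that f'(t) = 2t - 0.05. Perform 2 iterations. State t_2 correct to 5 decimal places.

2.39873

Newton update: t ← t − f(t)/f'(t).
t_0 = 1.580000: f = -3.175600, f' = 3.110000 → t_1 = 1.580000 - (-3.175600)/(3.110000) = 2.601093
t_1 = 2.601093: f = 1.042631, f' = 5.152186 → t_2 = 2.601093 - (1.042631)/(5.152186) = 2.398726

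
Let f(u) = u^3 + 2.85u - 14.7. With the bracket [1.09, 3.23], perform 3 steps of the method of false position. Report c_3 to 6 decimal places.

f(1.090000) = -10.298471, f(3.230000) = 28.203767
step 1: c = 1.662401, f(c) = -5.367981 < 0 → new bracket [1.662401, 3.230000]
step 2: c = 1.913054, f(c) = -2.246452 < 0 → new bracket [1.913054, 3.230000]
step 3: c = 2.010211, f(c) = -0.847742 < 0 → new bracket [2.010211, 3.230000]

2.010211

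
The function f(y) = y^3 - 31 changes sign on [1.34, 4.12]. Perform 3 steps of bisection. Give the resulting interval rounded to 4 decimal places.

f(1.340000) = -28.593896, f(4.120000) = 38.934528 (opposite signs)
step 1: m = 2.730000, f(m) = -10.653583 < 0 → root in [2.730000, 4.120000]
step 2: m = 3.425000, f(m) = 9.177391 > 0 → root in [2.730000, 3.425000]
step 3: m = 3.077500, f(m) = -1.852978 < 0 → root in [3.077500, 3.425000]

[3.0775, 3.4250]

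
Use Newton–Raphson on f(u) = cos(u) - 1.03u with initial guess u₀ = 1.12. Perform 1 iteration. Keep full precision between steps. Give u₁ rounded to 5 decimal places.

0.74804

Newton update: u ← u − f(u)/f'(u).
f'(u) = -sin(u) - 1.03
u_0 = 1.120000: f = -0.717918, f' = -1.930100 → u_1 = 1.120000 - (-0.717918)/(-1.930100) = 0.748041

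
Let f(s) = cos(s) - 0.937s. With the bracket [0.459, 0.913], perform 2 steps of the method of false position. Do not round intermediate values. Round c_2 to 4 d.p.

0.7675

False-position update: c = (a·f(b) − b·f(a))/(f(b) − f(a)); replace the endpoint whose sign matches f(c).
f(0.459000) = 0.466413, f(0.913000) = -0.244107
step 1: c = 0.757023, f(c) = 0.017552 > 0 → new bracket [0.757023, 0.913000]
step 2: c = 0.767487, f(c) = 0.000523 > 0 → new bracket [0.767487, 0.913000]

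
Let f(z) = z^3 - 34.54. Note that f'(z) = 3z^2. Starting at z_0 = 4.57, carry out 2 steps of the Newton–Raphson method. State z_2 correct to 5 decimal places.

3.28802

z_0 = 4.570000: f = 60.903993, f' = 62.654700 → z_1 = 4.570000 - (60.903993)/(62.654700) = 3.597942
z_1 = 3.597942: f = 12.036037, f' = 38.835563 → z_2 = 3.597942 - (12.036037)/(38.835563) = 3.288019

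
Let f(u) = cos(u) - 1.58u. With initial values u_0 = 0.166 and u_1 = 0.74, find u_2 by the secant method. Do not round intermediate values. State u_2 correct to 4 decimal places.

f(u_0) = 0.723974, f(u_1) = -0.430731
u_2 = 0.740000 - (-0.430731)·(0.740000 - 0.166000)/(-0.430731 - (0.723974)) = 0.525885; f(u_2) = 0.033982

0.5259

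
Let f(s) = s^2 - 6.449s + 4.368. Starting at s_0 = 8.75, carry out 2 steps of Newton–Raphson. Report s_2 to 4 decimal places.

5.7899

f'(s) = 2s - 6.449
s_0 = 8.750000: f = 24.501750, f' = 11.051000 → s_1 = 8.750000 - (24.501750)/(11.051000) = 6.532848
s_1 = 6.532848: f = 4.915764, f' = 6.616695 → s_2 = 6.532848 - (4.915764)/(6.616695) = 5.789914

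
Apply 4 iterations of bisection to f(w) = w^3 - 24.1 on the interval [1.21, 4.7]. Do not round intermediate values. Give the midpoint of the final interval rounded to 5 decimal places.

f(1.210000) = -22.328439, f(4.700000) = 79.723000 (opposite signs)
step 1: m = 2.955000, f(m) = 1.703134 > 0 → root in [1.210000, 2.955000]
step 2: m = 2.082500, f(m) = -15.068601 < 0 → root in [2.082500, 2.955000]
step 3: m = 2.518750, f(m) = -8.120794 < 0 → root in [2.518750, 2.955000]
step 4: m = 2.736875, f(m) = -3.599480 < 0 → root in [2.736875, 2.955000]
Midpoint of [2.736875, 2.955000] = 2.845937

2.84594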